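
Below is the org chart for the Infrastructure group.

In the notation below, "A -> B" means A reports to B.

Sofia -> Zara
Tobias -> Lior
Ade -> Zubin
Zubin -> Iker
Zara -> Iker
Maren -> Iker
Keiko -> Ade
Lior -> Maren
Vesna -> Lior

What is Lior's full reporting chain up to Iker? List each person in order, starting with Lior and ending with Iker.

Lior reports to Maren. Maren reports to Iker. Iker is at the top.

Lior -> Maren -> Iker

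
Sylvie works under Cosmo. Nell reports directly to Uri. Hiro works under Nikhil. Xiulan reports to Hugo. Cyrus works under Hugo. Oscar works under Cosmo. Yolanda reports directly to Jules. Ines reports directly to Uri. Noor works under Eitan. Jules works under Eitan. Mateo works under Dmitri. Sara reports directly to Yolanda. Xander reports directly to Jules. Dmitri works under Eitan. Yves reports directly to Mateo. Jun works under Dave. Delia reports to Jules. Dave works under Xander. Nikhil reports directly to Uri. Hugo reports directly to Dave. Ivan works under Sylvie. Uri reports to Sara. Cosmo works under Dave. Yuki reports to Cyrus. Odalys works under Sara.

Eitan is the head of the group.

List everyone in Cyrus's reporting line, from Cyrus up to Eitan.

Cyrus reports to Hugo. Hugo reports to Dave. Dave reports to Xander. Xander reports to Jules. Jules reports to Eitan. Eitan is at the top.

Cyrus -> Hugo -> Dave -> Xander -> Jules -> Eitan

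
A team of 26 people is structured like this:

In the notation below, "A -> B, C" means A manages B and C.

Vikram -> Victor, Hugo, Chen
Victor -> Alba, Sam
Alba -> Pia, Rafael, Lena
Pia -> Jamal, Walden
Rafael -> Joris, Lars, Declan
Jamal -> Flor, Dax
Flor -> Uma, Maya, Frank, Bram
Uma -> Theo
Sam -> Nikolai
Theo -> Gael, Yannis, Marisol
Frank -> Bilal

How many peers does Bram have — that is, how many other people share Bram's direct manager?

Bram reports to Flor. Flor's other direct reports are Uma, Maya, Frank — 3 peers.

3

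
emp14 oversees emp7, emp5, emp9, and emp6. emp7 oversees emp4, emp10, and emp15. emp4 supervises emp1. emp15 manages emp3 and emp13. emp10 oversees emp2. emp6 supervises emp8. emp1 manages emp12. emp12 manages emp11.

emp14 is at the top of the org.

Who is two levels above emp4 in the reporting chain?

emp4 reports to emp7, and emp7 reports to emp14. So emp4's skip-level manager is emp14.

emp14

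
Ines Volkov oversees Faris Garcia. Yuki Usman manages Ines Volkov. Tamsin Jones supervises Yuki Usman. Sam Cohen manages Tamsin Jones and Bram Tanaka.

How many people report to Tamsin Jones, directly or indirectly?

Tamsin Jones directly manages Yuki Usman. Under Yuki Usman: Ines Volkov, Faris Garcia (2). That's 3 in total.

3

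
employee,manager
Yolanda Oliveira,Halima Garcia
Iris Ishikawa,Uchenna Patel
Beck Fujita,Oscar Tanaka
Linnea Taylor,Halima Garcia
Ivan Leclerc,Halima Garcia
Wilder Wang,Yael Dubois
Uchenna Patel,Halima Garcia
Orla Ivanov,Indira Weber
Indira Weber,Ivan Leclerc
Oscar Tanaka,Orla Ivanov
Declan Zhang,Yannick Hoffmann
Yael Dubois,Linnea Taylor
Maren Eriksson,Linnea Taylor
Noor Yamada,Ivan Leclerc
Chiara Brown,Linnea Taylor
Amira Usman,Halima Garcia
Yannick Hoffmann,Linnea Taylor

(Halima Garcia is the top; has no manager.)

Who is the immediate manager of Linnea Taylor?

Halima Garcia

Linnea Taylor reports directly to Halima Garcia.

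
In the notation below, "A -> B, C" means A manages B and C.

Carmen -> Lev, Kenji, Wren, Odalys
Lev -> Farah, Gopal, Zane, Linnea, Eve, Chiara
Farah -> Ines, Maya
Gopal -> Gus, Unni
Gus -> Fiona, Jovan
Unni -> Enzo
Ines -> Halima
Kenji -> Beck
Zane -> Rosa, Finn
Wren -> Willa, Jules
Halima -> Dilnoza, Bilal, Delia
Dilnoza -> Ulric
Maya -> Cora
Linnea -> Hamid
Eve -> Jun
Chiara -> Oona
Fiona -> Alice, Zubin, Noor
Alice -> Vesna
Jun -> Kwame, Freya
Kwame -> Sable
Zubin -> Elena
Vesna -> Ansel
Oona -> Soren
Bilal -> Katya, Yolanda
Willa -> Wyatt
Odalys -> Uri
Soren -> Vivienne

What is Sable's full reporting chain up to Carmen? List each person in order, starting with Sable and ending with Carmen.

Sable reports to Kwame. Kwame reports to Jun. Jun reports to Eve. Eve reports to Lev. Lev reports to Carmen. Carmen is at the top.

Sable -> Kwame -> Jun -> Eve -> Lev -> Carmen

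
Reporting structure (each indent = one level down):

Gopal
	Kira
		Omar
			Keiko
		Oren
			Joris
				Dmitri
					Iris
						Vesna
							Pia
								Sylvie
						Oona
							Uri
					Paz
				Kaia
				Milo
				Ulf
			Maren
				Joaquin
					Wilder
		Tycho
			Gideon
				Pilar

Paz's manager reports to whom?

Paz reports to Dmitri, and Dmitri reports to Joris. So Paz's skip-level manager is Joris.

Joris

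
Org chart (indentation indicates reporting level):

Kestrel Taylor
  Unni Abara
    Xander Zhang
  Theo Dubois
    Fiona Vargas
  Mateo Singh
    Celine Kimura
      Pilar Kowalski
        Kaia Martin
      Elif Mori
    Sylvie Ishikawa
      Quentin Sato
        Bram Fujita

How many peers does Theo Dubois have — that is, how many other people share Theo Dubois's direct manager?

2

Theo Dubois reports to Kestrel Taylor. Kestrel Taylor's other direct reports are Unni Abara, Mateo Singh — 2 peers.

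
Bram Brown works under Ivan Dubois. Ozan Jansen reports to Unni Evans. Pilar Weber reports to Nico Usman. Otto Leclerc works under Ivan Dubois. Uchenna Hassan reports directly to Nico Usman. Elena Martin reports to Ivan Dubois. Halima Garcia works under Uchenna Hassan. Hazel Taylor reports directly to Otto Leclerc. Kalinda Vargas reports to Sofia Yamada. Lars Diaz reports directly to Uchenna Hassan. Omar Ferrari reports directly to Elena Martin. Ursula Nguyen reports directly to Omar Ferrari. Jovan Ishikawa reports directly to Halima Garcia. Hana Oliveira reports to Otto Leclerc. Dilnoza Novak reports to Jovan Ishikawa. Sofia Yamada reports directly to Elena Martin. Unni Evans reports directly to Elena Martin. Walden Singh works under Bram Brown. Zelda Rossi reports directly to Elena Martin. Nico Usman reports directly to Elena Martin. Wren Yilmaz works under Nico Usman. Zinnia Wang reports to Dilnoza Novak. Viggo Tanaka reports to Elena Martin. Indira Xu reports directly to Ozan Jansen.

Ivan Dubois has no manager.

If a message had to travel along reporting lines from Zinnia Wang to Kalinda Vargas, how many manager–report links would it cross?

Zinnia Wang is 6 levels below Elena Martin, and Kalinda Vargas is 2 levels below Elena Martin (their lowest common manager). The shortest path runs up from Zinnia Wang to Elena Martin and back down to Kalinda Vargas: 6 + 2 = 8 links.

8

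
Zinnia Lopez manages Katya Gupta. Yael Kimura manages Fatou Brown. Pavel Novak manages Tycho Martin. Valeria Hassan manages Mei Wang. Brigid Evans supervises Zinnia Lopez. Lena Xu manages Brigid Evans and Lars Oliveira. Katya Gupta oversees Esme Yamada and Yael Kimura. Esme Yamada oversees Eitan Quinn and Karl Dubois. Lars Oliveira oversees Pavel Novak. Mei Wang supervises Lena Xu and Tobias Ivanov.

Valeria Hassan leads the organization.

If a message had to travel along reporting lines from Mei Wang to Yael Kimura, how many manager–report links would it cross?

5

Yael Kimura is in Mei Wang's organization: the chain from Yael Kimura up to Mei Wang is Yael Kimura → Katya Gupta → Zinnia Lopez → Brigid Evans → Lena Xu → Mei Wang, which is 5 links.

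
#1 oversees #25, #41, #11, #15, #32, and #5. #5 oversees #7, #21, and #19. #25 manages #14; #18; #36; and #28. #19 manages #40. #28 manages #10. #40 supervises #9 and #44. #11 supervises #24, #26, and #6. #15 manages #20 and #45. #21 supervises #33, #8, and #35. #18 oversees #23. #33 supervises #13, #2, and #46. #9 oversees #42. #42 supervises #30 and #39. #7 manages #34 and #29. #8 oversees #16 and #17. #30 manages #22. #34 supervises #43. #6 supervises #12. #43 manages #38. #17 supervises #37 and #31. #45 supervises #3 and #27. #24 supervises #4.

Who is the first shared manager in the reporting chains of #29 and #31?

#5

#29's chain of managers is #7, #5, #1. #31's chain of managers is #17, #8, #21, #5, #1. The first manager that appears in both chains is #5.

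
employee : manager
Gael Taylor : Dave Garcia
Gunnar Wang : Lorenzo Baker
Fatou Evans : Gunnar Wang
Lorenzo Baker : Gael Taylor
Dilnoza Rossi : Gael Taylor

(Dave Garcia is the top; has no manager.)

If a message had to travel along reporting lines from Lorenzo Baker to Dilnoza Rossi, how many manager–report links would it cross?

Lorenzo Baker is 1 level below Gael Taylor, and Dilnoza Rossi is 1 level below Gael Taylor (their lowest common manager). The shortest path runs up from Lorenzo Baker to Gael Taylor and back down to Dilnoza Rossi: 1 + 1 = 2 links.

2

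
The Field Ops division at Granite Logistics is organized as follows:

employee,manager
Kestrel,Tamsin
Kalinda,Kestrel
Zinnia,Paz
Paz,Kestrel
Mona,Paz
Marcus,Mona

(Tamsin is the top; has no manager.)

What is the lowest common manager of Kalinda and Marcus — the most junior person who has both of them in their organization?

Kestrel

Kalinda's chain of managers is Kestrel, Tamsin. Marcus's chain of managers is Mona, Paz, Kestrel, Tamsin. The first manager that appears in both chains is Kestrel.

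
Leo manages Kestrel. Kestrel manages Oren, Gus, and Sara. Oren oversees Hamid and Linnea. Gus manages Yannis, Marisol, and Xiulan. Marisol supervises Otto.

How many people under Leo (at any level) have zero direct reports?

The people in Leo's organization with no one reporting to them are Sara, Xiulan, Otto, Yannis, Linnea, Hamid. That is 6.

6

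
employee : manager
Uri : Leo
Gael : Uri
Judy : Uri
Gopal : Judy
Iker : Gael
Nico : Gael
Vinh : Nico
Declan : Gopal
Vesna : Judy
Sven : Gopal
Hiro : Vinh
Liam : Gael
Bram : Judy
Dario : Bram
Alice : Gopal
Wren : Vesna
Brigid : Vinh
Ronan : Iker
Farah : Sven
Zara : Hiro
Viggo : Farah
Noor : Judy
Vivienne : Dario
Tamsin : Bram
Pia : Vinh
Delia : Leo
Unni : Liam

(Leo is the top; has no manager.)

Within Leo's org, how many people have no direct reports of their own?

The people in Leo's organization with no one reporting to them are Delia, Noor, Tamsin, Vivienne, Wren, Alice, Viggo, Declan, Unni, Pia, Brigid, Zara, Ronan. That is 13.

13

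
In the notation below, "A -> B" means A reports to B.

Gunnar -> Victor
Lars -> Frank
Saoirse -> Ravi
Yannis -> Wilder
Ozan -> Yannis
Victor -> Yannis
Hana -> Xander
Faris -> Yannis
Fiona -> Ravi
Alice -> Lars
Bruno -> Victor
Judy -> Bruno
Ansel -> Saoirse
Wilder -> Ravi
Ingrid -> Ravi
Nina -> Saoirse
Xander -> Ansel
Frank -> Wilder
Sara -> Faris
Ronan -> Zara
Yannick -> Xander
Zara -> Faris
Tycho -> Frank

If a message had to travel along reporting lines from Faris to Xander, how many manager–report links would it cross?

6

Faris is 3 levels below Ravi, and Xander is 3 levels below Ravi (their lowest common manager). The shortest path runs up from Faris to Ravi and back down to Xander: 3 + 3 = 6 links.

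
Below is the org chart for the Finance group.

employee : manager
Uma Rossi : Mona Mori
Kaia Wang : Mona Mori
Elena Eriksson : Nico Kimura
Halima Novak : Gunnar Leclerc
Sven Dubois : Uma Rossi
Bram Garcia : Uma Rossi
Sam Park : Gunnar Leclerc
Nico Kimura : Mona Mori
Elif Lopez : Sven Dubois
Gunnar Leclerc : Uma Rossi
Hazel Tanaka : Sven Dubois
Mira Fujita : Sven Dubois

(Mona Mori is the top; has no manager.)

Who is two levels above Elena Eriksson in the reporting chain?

Elena Eriksson reports to Nico Kimura, and Nico Kimura reports to Mona Mori. So Elena Eriksson's skip-level manager is Mona Mori.

Mona Mori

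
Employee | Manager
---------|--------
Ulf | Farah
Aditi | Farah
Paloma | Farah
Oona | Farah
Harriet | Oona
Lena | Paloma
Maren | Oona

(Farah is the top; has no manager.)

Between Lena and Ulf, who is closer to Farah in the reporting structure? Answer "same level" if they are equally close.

Lena is 2 levels below Farah; Ulf is 1. Ulf is higher.

Ulf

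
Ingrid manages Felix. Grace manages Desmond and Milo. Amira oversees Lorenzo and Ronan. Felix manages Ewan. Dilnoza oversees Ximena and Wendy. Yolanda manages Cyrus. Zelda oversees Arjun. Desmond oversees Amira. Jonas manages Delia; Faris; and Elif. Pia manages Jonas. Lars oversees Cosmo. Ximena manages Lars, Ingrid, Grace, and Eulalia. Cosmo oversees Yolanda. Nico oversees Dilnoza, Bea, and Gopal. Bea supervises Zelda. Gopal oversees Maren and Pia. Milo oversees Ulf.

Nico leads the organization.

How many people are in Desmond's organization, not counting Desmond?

3

Desmond directly manages Amira. Under Amira: Ronan, Lorenzo (2). That's 3 in total.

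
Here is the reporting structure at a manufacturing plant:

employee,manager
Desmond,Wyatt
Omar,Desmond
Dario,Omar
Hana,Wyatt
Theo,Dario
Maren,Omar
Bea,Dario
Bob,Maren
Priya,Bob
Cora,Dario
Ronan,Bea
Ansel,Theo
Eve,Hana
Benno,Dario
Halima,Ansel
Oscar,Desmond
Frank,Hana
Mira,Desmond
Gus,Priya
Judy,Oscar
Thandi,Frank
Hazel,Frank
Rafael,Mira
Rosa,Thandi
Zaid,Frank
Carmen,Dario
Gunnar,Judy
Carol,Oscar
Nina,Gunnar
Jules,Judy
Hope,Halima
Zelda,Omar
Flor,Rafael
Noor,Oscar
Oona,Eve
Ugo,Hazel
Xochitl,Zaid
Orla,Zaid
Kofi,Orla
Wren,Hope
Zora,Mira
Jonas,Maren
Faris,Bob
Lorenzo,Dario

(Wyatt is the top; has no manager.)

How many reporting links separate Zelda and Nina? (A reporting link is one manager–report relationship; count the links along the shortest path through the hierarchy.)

Zelda is 2 levels below Desmond, and Nina is 4 levels below Desmond (their lowest common manager). The shortest path runs up from Zelda to Desmond and back down to Nina: 2 + 4 = 6 links.

6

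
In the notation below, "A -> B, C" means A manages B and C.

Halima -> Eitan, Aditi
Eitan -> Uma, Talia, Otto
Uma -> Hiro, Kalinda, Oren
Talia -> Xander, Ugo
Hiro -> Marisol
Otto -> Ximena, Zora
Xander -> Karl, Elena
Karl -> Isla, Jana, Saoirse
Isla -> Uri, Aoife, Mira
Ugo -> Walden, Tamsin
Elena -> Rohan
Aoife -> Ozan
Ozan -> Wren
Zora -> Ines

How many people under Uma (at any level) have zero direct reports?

3

The people in Uma's organization with no one reporting to them are Oren, Kalinda, Marisol. That is 3.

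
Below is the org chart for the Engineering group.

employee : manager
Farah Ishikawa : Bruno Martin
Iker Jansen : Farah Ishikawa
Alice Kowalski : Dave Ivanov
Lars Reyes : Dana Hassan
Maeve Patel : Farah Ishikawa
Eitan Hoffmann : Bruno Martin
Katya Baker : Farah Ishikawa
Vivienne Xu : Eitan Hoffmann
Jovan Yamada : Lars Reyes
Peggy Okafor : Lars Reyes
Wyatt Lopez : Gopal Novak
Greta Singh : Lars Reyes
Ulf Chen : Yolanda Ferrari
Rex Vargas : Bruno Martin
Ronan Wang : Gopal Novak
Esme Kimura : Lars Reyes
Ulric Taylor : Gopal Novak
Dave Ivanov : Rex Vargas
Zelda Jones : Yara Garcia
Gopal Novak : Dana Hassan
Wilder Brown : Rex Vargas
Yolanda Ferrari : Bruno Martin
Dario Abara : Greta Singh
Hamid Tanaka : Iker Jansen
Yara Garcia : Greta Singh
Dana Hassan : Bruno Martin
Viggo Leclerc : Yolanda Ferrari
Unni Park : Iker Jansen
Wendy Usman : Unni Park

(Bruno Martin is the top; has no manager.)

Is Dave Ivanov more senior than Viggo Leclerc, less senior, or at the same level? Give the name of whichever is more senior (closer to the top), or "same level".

same level

Both Dave Ivanov and Viggo Leclerc are 2 levels below Bruno Martin.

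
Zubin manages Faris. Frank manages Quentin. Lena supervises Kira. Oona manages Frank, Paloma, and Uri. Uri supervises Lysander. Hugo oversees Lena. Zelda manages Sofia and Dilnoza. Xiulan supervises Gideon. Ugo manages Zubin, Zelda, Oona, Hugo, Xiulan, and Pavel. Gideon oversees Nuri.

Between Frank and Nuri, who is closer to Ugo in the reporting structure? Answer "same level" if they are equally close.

Frank

Frank is 2 levels below Ugo; Nuri is 3. Frank is higher.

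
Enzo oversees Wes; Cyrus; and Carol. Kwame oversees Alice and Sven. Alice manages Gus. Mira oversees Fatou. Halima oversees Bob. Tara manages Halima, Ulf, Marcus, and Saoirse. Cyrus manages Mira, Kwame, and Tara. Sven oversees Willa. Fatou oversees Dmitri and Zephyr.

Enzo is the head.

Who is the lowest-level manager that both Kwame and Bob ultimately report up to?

Cyrus

Kwame's chain of managers is Cyrus, Enzo. Bob's chain of managers is Halima, Tara, Cyrus, Enzo. The first manager that appears in both chains is Cyrus.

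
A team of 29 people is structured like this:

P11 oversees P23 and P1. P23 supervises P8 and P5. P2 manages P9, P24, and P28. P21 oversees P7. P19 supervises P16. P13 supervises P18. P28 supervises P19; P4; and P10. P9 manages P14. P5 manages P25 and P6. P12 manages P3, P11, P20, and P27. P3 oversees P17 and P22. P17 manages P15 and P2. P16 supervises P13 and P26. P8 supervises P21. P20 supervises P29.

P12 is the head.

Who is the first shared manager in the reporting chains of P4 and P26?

P28

P4's chain of managers is P28, P2, P17, P3, P12. P26's chain of managers is P16, P19, P28, P2, P17, P3, P12. The first manager that appears in both chains is P28.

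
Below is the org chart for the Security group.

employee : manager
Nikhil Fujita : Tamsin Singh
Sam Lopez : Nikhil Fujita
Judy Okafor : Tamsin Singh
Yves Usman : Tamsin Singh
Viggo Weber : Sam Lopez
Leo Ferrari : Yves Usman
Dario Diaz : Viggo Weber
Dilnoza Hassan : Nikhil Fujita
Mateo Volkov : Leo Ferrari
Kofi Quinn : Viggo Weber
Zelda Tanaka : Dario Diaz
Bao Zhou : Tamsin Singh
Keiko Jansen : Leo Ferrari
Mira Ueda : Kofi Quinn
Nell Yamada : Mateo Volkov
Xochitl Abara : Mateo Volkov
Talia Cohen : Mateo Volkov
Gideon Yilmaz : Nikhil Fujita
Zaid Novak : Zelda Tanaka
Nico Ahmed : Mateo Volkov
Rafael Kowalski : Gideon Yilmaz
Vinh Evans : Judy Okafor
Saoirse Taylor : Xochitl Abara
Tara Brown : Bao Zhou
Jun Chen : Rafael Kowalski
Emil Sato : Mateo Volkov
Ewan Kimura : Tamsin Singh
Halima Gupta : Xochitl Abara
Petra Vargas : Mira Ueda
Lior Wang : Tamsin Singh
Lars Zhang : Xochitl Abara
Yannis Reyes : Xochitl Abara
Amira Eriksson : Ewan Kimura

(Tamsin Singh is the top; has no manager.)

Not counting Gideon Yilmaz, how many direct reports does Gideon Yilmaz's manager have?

2

Gideon Yilmaz reports to Nikhil Fujita. Nikhil Fujita's other direct reports are Sam Lopez, Dilnoza Hassan — 2 peers.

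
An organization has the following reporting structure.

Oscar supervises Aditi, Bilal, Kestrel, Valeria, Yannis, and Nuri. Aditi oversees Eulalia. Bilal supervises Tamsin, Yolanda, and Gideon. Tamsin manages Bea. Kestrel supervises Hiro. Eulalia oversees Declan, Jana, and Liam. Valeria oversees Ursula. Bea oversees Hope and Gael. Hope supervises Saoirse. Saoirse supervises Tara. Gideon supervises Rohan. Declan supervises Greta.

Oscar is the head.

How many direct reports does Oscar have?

6

Oscar directly manages Aditi, Bilal, Kestrel, Valeria, Yannis, Nuri. That is 6 direct reports.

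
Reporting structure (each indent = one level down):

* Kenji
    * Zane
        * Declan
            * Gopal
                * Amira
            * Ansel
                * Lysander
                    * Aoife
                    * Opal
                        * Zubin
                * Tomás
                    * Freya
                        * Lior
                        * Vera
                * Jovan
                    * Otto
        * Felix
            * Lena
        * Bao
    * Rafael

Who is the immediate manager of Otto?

Otto reports directly to Jovan.

Jovan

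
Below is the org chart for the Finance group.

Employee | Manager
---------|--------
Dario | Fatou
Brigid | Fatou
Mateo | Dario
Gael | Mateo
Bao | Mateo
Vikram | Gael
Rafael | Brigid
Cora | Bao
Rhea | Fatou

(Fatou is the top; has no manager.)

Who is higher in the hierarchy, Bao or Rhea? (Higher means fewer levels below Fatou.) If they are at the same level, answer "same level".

Rhea

Bao is 3 levels below Fatou; Rhea is 1. Rhea is higher.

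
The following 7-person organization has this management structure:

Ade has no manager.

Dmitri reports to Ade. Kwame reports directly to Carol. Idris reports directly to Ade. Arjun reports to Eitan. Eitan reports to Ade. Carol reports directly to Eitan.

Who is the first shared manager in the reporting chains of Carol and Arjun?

Eitan

Carol's chain of managers is Eitan, Ade. Arjun's chain of managers is Eitan, Ade. The first manager that appears in both chains is Eitan.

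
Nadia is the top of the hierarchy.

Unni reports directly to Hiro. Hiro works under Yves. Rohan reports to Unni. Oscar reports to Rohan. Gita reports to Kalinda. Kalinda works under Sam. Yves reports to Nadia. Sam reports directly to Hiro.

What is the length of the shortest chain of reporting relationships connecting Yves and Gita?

Gita is in Yves's organization: the chain from Gita up to Yves is Gita → Kalinda → Sam → Hiro → Yves, which is 4 links.

4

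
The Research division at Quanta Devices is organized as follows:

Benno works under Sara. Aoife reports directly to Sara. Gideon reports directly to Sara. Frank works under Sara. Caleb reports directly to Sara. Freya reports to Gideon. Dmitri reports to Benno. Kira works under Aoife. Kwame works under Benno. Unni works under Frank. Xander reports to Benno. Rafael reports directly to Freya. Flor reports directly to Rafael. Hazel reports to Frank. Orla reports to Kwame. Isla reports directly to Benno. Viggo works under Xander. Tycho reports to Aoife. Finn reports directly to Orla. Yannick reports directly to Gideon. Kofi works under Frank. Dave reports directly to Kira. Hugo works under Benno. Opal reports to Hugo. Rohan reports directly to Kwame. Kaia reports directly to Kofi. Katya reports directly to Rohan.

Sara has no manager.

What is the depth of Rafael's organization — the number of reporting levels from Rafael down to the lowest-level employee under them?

1

The longest chain under Rafael runs Rafael → Flor, which is 1 level below Rafael.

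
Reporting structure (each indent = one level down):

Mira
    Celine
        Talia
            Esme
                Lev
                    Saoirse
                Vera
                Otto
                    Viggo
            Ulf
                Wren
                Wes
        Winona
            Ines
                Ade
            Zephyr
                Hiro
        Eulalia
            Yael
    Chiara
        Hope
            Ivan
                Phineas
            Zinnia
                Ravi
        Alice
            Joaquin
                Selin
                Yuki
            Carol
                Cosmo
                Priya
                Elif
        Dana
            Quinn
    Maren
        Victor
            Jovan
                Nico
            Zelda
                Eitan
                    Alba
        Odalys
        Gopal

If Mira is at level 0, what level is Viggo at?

5

Chain from Viggo up to Mira: Viggo → Otto → Esme → Talia → Celine → Mira. That is 5 steps up, so Viggo is 5 levels below Mira.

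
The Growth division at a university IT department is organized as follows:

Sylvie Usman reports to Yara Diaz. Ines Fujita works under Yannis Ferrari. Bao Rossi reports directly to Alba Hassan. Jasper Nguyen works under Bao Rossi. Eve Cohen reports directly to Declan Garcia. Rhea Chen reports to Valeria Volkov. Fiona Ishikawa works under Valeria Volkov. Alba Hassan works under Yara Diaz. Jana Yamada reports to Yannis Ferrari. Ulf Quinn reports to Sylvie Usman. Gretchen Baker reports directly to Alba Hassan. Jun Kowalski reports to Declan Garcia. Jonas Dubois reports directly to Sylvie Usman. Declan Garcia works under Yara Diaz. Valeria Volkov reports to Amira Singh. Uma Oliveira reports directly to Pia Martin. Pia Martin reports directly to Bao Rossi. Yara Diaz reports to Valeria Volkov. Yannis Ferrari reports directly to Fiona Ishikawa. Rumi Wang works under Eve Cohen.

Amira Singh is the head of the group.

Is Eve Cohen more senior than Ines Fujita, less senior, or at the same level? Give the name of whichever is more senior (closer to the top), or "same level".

Both Eve Cohen and Ines Fujita are 4 levels below Amira Singh.

same level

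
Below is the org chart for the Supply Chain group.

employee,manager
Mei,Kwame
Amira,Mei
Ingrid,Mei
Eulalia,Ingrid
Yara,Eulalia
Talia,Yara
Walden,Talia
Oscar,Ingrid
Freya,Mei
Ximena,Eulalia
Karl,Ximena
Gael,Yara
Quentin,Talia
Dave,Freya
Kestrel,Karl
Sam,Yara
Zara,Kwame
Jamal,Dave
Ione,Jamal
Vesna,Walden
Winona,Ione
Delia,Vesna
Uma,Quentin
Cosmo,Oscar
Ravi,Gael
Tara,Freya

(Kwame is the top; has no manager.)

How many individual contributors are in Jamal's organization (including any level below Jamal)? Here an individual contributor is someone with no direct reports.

1

The only person in Jamal's organization with no one reporting to them is Winona. That is 1.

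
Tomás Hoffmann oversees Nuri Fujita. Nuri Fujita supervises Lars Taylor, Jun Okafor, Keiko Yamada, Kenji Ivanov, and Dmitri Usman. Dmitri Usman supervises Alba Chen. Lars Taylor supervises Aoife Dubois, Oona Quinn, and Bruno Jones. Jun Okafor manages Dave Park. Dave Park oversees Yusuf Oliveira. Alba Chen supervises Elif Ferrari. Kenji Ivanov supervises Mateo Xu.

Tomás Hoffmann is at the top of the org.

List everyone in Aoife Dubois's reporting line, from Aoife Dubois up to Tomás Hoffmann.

Aoife Dubois reports to Lars Taylor. Lars Taylor reports to Nuri Fujita. Nuri Fujita reports to Tomás Hoffmann. Tomás Hoffmann is at the top.

Aoife Dubois -> Lars Taylor -> Nuri Fujita -> Tomás Hoffmann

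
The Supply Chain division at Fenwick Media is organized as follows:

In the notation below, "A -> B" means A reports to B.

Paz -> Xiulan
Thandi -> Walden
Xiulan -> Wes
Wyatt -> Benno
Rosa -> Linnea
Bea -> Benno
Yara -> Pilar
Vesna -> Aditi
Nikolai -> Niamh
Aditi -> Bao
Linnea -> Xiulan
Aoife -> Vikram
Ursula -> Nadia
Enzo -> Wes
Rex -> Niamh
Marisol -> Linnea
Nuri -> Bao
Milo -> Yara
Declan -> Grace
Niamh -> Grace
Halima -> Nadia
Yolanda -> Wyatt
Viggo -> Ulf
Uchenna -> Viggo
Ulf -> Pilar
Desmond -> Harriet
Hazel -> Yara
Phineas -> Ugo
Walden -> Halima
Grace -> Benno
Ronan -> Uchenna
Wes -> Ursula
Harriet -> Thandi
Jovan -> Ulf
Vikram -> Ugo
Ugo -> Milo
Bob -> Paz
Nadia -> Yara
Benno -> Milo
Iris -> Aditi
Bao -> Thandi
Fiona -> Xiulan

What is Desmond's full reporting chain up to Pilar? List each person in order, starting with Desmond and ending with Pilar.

Desmond reports to Harriet. Harriet reports to Thandi. Thandi reports to Walden. Walden reports to Halima. Halima reports to Nadia. Nadia reports to Yara. Yara reports to Pilar. Pilar is at the top.

Desmond -> Harriet -> Thandi -> Walden -> Halima -> Nadia -> Yara -> Pilar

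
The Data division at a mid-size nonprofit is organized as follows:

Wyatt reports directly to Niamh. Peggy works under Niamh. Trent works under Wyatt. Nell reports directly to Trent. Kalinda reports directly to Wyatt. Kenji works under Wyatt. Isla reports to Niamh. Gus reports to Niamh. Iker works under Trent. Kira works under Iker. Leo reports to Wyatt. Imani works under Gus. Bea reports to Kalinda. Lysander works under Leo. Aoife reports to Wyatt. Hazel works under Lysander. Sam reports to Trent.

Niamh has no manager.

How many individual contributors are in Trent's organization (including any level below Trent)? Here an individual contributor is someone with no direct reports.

3

The people in Trent's organization with no one reporting to them are Sam, Kira, Nell. That is 3.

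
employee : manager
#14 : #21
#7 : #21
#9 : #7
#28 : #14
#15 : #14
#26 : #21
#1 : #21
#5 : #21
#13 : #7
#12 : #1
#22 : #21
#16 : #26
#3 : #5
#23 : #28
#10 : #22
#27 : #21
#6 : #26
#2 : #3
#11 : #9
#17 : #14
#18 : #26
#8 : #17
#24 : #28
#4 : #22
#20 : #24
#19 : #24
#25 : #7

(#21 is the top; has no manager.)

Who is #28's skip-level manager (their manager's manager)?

#21

#28 reports to #14, and #14 reports to #21. So #28's skip-level manager is #21.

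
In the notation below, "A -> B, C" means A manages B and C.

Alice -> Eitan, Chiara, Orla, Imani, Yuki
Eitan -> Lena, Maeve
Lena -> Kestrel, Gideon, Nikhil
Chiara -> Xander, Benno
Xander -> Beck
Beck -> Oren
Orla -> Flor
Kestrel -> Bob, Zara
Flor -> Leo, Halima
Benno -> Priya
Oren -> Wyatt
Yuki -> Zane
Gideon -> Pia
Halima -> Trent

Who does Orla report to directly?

Alice

Orla reports directly to Alice.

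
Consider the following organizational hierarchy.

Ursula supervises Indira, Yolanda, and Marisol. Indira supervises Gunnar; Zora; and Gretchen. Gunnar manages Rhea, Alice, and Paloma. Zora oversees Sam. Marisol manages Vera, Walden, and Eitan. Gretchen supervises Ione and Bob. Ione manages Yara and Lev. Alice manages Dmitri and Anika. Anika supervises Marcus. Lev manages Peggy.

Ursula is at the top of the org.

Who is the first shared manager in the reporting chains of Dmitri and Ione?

Indira

Dmitri's chain of managers is Alice, Gunnar, Indira, Ursula. Ione's chain of managers is Gretchen, Indira, Ursula. The first manager that appears in both chains is Indira.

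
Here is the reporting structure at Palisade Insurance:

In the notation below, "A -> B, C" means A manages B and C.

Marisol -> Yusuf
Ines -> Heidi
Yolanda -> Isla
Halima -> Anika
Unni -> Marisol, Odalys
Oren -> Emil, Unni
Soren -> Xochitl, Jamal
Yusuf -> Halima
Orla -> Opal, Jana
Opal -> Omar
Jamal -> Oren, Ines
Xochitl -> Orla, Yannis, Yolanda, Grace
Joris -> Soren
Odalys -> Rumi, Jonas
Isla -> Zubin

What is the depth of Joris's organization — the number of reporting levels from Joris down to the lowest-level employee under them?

8

The longest chain under Joris runs Joris → Soren → Jamal → Oren → Unni → Marisol → Yusuf → Halima → Anika, which is 8 levels below Joris.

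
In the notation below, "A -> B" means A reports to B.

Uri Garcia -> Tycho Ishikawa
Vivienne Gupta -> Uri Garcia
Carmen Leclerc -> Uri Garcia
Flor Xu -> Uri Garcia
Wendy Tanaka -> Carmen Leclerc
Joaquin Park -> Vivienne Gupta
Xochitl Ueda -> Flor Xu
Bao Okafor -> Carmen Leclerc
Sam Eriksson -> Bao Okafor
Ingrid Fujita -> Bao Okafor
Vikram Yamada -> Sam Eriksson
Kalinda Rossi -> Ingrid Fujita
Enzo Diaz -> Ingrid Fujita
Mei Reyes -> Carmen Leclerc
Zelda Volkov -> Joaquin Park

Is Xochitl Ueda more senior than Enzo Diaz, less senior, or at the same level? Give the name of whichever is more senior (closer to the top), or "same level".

Xochitl Ueda

Xochitl Ueda is 3 levels below Tycho Ishikawa; Enzo Diaz is 5. Xochitl Ueda is higher.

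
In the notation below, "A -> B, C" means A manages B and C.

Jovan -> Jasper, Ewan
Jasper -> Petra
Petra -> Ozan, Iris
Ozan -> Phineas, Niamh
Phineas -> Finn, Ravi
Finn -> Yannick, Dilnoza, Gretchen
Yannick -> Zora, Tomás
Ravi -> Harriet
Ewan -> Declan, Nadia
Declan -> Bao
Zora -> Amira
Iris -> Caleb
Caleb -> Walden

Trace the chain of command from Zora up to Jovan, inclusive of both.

Zora -> Yannick -> Finn -> Phineas -> Ozan -> Petra -> Jasper -> Jovan

Zora reports to Yannick. Yannick reports to Finn. Finn reports to Phineas. Phineas reports to Ozan. Ozan reports to Petra. Petra reports to Jasper. Jasper reports to Jovan. Jovan is at the top.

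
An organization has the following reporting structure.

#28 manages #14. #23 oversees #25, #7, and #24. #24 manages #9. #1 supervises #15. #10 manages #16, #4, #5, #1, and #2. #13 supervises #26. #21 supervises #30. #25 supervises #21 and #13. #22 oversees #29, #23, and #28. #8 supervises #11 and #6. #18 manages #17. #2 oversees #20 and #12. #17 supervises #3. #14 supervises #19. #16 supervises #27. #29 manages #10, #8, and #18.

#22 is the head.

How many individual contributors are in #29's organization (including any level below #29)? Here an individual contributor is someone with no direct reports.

9

The people in #29's organization with no one reporting to them are #3, #6, #11, #4, #5, #12, #20, #27, #15. That is 9.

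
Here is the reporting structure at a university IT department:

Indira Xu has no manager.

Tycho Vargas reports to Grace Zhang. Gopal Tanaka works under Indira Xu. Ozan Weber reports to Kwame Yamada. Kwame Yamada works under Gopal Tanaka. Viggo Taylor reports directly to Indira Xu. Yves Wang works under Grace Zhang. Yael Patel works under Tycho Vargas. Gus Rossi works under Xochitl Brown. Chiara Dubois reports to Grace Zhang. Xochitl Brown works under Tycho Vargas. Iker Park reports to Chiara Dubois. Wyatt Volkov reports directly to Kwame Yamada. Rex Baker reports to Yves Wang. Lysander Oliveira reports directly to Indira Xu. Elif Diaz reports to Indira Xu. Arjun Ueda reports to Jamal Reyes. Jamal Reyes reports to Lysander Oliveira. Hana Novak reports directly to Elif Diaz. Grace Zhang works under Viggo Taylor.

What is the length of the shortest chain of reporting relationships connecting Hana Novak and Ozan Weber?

Hana Novak is 2 levels below Indira Xu, and Ozan Weber is 3 levels below Indira Xu (their lowest common manager). The shortest path runs up from Hana Novak to Indira Xu and back down to Ozan Weber: 2 + 3 = 5 links.

5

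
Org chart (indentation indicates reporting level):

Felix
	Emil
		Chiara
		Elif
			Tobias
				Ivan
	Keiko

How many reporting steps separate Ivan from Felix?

4

Chain from Ivan up to Felix: Ivan → Tobias → Elif → Emil → Felix. That is 4 steps up, so Ivan is 4 levels below Felix.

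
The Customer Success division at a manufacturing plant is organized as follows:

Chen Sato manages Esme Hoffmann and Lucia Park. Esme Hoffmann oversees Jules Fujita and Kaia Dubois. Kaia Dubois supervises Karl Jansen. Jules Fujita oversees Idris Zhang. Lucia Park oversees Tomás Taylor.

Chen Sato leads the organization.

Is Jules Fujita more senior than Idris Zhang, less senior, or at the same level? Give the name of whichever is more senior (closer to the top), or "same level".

Jules Fujita

Jules Fujita is 2 levels below Chen Sato; Idris Zhang is 3. Jules Fujita is higher.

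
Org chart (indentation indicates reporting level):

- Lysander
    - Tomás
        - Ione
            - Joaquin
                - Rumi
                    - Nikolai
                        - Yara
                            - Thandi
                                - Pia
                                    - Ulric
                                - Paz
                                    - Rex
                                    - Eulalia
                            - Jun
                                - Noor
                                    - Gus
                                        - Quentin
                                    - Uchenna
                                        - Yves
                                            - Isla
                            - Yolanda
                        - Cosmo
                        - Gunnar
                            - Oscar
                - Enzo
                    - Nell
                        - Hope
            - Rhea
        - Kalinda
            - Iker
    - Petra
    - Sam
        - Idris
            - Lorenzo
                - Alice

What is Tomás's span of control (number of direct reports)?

2

Tomás directly manages Ione, Kalinda. That is 2 direct reports.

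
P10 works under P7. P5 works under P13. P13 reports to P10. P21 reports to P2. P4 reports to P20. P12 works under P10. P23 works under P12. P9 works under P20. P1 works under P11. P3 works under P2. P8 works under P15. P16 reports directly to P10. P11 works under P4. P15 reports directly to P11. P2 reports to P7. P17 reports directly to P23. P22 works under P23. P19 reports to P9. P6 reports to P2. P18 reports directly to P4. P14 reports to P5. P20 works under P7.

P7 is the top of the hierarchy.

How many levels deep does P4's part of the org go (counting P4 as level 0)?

The longest chain under P4 runs P4 → P11 → P15 → P8, which is 3 levels below P4.

3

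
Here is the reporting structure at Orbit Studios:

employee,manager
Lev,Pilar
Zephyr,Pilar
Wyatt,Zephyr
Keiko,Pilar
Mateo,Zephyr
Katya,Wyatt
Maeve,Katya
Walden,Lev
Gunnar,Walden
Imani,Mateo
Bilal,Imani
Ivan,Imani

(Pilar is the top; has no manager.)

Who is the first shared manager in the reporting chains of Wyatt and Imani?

Zephyr

Wyatt's chain of managers is Zephyr, Pilar. Imani's chain of managers is Mateo, Zephyr, Pilar. The first manager that appears in both chains is Zephyr.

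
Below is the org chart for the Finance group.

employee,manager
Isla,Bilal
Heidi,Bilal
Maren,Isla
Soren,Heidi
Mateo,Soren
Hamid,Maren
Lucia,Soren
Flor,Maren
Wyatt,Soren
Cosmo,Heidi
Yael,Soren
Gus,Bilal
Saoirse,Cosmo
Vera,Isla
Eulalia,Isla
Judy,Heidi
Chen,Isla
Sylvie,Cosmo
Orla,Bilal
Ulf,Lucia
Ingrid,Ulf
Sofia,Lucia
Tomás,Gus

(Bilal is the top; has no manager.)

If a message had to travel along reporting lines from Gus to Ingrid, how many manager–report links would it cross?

Gus is 1 level below Bilal, and Ingrid is 5 levels below Bilal (their lowest common manager). The shortest path runs up from Gus to Bilal and back down to Ingrid: 1 + 5 = 6 links.

6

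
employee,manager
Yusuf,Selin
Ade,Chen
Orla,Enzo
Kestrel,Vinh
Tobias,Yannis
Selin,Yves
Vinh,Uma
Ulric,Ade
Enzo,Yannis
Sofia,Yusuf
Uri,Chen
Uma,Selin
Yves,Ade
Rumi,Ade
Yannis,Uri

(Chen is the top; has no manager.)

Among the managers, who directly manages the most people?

Direct-report counts: Chen has 2; Ade has 3; Yves has 1; Selin has 2; Uma has 1; Vinh has 1; Yusuf has 1; Uri has 1; Yannis has 2; Enzo has 1. The largest is 3, held by Ade.

Ade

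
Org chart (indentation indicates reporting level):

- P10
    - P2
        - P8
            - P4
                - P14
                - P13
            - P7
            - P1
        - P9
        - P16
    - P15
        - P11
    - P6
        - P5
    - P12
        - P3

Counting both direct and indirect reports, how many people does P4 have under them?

P4 directly manages P14, P13. P14 has no reports. P13 has no reports. So P4's organization is 2 direct reports plus everyone under them: 1 + 1 = 2.

2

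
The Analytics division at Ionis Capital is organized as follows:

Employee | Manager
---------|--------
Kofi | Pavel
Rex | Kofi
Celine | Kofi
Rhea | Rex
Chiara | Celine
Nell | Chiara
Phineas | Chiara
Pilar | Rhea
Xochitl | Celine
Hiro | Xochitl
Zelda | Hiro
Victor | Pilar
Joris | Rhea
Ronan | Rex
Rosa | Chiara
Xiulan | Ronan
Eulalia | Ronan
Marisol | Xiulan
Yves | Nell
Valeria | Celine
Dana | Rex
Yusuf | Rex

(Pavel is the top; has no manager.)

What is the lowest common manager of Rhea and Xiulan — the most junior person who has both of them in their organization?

Rhea's chain of managers is Rex, Kofi, Pavel. Xiulan's chain of managers is Ronan, Rex, Kofi, Pavel. The first manager that appears in both chains is Rex.

Rex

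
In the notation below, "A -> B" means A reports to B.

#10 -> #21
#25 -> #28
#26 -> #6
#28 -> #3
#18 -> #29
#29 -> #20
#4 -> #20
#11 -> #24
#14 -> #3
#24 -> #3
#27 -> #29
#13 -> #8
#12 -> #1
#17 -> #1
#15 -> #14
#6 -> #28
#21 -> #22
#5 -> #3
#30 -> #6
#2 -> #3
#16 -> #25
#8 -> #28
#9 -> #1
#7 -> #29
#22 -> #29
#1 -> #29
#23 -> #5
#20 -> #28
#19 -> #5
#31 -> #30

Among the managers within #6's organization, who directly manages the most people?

#6

Direct-report counts within #6's organization: #6 has 2; #30 has 1. The largest is 2, held by #6.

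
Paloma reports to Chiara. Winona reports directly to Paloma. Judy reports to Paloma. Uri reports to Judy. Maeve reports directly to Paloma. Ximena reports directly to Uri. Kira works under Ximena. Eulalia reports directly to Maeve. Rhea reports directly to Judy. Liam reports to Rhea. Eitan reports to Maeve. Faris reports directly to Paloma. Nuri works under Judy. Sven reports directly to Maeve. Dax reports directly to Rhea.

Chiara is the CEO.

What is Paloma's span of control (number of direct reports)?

4

Paloma directly manages Winona, Judy, Maeve, Faris. That is 4 direct reports.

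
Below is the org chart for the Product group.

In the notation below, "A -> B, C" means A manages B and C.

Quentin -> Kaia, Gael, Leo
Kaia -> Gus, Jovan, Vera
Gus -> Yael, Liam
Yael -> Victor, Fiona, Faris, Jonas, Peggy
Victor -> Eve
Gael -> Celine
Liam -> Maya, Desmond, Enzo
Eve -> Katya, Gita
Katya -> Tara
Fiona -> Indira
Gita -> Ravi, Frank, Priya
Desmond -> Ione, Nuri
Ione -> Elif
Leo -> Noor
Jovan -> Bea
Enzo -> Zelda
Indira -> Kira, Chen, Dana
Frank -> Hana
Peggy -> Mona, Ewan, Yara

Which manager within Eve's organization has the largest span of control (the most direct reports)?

Direct-report counts within Eve's organization: Eve has 2; Gita has 3; Frank has 1; Katya has 1. The largest is 3, held by Gita.

Gita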